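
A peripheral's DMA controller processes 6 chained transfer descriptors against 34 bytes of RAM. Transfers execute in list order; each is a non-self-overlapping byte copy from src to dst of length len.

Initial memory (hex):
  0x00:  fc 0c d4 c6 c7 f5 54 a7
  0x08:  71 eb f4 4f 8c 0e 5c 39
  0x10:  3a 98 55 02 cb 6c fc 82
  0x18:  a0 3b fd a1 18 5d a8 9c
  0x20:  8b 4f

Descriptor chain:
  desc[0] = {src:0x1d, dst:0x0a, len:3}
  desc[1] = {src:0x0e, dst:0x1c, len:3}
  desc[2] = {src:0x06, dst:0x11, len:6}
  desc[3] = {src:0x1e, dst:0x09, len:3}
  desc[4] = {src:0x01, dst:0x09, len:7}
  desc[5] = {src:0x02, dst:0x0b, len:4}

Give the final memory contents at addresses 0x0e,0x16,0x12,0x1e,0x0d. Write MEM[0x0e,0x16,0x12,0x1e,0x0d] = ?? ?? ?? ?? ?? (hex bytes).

MEM[0x0e,0x16,0x12,0x1e,0x0d] = f5 a8 a7 3a c7

D0: mem[0x0a..0x0c] <- [5d a8 9c]
D1: mem[0x1c..0x1e] <- [5c 39 3a]
D2: mem[0x11..0x16] <- [54 a7 71 eb 5d a8]
D3: mem[0x09..0x0b] <- [3a 9c 8b]
D4: mem[0x09..0x0f] <- [0c d4 c6 c7 f5 54 a7]
D5: mem[0x0b..0x0e] <- [d4 c6 c7 f5]
query mem[0x0e]=0xf5, mem[0x16]=0xa8, mem[0x12]=0xa7, mem[0x1e]=0x3a, mem[0x0d]=0xc7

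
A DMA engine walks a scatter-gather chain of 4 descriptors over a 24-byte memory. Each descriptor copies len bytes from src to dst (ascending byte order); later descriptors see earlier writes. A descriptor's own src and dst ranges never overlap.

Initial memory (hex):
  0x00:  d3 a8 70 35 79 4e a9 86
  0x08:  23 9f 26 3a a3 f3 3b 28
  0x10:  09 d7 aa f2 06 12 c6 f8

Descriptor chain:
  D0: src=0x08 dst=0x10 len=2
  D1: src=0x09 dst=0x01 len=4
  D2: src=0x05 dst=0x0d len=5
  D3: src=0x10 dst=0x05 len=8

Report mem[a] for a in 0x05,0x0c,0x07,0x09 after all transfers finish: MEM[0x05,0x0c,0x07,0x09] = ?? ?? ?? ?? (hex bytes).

[0] 0x08->0x10 len=2 : 23 9f
[1] 0x09->0x01 len=4 : 9f 26 3a a3
[2] 0x05->0x0d len=5 : 4e a9 86 23 9f
[3] 0x10->0x05 len=8 : 23 9f aa f2 06 12 c6 f8
query mem[0x05]=0x23, mem[0x0c]=0xf8, mem[0x07]=0xaa, mem[0x09]=0x06

MEM[0x05,0x0c,0x07,0x09] = 23 f8 aa 06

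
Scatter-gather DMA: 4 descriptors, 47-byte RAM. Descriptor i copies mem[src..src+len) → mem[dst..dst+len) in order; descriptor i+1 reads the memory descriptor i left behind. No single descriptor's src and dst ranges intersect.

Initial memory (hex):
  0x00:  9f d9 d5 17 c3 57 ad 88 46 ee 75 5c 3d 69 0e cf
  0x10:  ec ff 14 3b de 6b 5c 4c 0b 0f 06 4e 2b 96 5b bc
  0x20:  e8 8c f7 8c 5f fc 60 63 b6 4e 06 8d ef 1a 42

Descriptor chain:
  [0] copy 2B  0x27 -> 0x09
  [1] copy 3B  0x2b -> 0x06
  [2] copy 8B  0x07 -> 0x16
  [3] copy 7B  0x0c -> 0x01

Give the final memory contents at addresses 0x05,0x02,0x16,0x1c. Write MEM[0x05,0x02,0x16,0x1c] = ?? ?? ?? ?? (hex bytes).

MEM[0x05,0x02,0x16,0x1c] = ec 69 ef 69

  after D0: wrote 2B at 0x09 = 63b6
  after D1: wrote 3B at 0x06 = 8def1a
  after D2: wrote 8B at 0x16 = ef1a63b65c3d690e
  after D3: wrote 7B at 0x01 = 3d690ecfecff14
query mem[0x05]=0xec, mem[0x02]=0x69, mem[0x16]=0xef, mem[0x1c]=0x69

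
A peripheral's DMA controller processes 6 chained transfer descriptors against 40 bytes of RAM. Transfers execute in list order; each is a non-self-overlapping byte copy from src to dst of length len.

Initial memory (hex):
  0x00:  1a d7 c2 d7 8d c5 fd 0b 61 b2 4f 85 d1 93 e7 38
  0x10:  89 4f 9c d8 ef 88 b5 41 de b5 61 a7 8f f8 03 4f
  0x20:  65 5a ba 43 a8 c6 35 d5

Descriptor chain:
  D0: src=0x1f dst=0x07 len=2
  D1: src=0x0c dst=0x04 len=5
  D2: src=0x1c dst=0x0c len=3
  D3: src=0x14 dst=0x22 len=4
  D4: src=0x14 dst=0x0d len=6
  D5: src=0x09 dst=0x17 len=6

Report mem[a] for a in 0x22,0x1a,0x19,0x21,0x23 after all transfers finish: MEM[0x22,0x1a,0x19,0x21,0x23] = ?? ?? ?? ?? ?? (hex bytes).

MEM[0x22,0x1a,0x19,0x21,0x23] = ef 8f 85 5a 88

D0: mem[0x07..0x08] <- [4f 65]
D1: mem[0x04..0x08] <- [d1 93 e7 38 89]
D2: mem[0x0c..0x0e] <- [8f f8 03]
D3: mem[0x22..0x25] <- [ef 88 b5 41]
D4: mem[0x0d..0x12] <- [ef 88 b5 41 de b5]
D5: mem[0x17..0x1c] <- [b2 4f 85 8f ef 88]
query mem[0x22]=0xef, mem[0x1a]=0x8f, mem[0x19]=0x85, mem[0x21]=0x5a, mem[0x23]=0x88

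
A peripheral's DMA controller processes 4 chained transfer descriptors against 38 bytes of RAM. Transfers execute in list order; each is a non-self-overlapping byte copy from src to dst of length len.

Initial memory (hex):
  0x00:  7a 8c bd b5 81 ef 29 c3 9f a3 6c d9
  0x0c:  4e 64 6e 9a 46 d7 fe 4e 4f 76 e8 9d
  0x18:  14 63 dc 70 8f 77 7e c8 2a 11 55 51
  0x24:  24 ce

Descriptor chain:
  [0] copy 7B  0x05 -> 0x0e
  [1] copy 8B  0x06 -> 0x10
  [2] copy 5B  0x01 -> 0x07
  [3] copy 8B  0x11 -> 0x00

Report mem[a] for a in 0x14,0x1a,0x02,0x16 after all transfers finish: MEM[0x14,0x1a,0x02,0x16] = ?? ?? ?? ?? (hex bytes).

#0 dst[0x0e+7] := {0xef,0x29,0xc3,0x9f,0xa3,0x6c,0xd9}
#1 dst[0x10+8] := {0x29,0xc3,0x9f,0xa3,0x6c,0xd9,0x4e,0x64}
#2 dst[0x07+5] := {0x8c,0xbd,0xb5,0x81,0xef}
#3 dst[0x00+8] := {0xc3,0x9f,0xa3,0x6c,0xd9,0x4e,0x64,0x14}
query mem[0x14]=0x6c, mem[0x1a]=0xdc, mem[0x02]=0xa3, mem[0x16]=0x4e

MEM[0x14,0x1a,0x02,0x16] = 6c dc a3 4e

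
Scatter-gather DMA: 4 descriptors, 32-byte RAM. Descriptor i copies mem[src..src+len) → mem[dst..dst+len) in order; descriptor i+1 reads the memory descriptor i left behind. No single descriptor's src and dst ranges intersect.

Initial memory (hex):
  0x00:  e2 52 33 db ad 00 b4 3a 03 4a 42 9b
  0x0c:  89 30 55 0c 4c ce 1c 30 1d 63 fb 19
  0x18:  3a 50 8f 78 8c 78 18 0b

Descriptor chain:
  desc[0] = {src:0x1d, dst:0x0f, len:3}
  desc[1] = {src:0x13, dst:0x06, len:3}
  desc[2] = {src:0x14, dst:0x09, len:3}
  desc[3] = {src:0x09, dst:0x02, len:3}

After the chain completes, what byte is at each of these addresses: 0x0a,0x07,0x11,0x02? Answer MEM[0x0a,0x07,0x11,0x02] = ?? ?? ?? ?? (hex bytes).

[0] 0x1d->0x0f len=3 : 78 18 0b
[1] 0x13->0x06 len=3 : 30 1d 63
[2] 0x14->0x09 len=3 : 1d 63 fb
[3] 0x09->0x02 len=3 : 1d 63 fb
query mem[0x0a]=0x63, mem[0x07]=0x1d, mem[0x11]=0x0b, mem[0x02]=0x1d

MEM[0x0a,0x07,0x11,0x02] = 63 1d 0b 1d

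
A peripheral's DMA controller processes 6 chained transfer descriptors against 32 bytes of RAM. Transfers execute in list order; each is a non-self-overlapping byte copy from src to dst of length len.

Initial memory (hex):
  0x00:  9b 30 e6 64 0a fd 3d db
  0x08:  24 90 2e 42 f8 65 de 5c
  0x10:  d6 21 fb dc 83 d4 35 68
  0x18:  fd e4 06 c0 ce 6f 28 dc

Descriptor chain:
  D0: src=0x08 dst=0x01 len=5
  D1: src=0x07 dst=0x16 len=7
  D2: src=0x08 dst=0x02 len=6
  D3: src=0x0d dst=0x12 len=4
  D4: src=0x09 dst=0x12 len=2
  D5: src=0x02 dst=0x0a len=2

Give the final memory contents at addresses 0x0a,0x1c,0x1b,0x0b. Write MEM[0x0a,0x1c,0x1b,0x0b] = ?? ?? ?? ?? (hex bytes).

D0: mem[0x01..0x05] <- [24 90 2e 42 f8]
D1: mem[0x16..0x1c] <- [db 24 90 2e 42 f8 65]
D2: mem[0x02..0x07] <- [24 90 2e 42 f8 65]
D3: mem[0x12..0x15] <- [65 de 5c d6]
D4: mem[0x12..0x13] <- [90 2e]
D5: mem[0x0a..0x0b] <- [24 90]
query mem[0x0a]=0x24, mem[0x1c]=0x65, mem[0x1b]=0xf8, mem[0x0b]=0x90

MEM[0x0a,0x1c,0x1b,0x0b] = 24 65 f8 90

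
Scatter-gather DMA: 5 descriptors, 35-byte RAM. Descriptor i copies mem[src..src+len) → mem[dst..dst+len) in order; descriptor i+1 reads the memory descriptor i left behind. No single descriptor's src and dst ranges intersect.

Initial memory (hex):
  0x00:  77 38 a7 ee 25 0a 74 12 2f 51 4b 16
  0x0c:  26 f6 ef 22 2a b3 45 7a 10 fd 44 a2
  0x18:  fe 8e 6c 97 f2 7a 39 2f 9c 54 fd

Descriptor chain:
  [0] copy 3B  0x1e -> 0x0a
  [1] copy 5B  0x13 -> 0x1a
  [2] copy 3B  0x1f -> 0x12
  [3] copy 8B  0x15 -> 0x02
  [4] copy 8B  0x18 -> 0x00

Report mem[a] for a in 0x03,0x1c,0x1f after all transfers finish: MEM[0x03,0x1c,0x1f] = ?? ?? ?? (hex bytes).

D0: mem[0x0a..0x0c] <- [39 2f 9c]
D1: mem[0x1a..0x1e] <- [7a 10 fd 44 a2]
D2: mem[0x12..0x14] <- [2f 9c 54]
D3: mem[0x02..0x09] <- [fd 44 a2 fe 8e 7a 10 fd]
D4: mem[0x00..0x07] <- [fe 8e 7a 10 fd 44 a2 2f]
query mem[0x03]=0x10, mem[0x1c]=0xfd, mem[0x1f]=0x2f

MEM[0x03,0x1c,0x1f] = 10 fd 2f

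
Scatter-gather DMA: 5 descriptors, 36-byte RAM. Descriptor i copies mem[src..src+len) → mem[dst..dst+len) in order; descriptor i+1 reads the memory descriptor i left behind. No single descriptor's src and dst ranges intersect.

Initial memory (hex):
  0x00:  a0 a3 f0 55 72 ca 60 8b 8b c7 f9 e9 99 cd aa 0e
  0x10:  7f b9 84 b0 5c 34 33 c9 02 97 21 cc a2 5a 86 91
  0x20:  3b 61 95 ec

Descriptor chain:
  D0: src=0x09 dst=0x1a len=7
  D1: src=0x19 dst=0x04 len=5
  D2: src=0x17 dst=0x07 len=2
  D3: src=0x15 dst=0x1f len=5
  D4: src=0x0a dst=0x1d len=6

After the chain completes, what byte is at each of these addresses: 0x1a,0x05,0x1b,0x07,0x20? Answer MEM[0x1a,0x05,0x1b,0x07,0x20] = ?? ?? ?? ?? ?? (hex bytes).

[0] 0x09->0x1a len=7 : c7 f9 e9 99 cd aa 0e
[1] 0x19->0x04 len=5 : 97 c7 f9 e9 99
[2] 0x17->0x07 len=2 : c9 02
[3] 0x15->0x1f len=5 : 34 33 c9 02 97
[4] 0x0a->0x1d len=6 : f9 e9 99 cd aa 0e
query mem[0x1a]=0xc7, mem[0x05]=0xc7, mem[0x1b]=0xf9, mem[0x07]=0xc9, mem[0x20]=0xcd

MEM[0x1a,0x05,0x1b,0x07,0x20] = c7 c7 f9 c9 cd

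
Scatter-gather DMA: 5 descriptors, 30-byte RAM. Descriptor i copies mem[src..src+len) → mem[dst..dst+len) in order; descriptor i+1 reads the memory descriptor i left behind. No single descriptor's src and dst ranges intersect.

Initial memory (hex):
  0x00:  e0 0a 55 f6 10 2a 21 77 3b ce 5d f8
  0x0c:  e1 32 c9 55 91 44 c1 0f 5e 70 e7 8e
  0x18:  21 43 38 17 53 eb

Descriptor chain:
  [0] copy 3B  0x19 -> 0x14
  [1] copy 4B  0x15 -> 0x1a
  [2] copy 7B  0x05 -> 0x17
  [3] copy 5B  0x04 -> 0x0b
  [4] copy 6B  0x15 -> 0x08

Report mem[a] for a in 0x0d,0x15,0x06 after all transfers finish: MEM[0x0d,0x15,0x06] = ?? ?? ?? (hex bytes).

#0 dst[0x14+3] := {0x43,0x38,0x17}
#1 dst[0x1a+4] := {0x38,0x17,0x8e,0x21}
#2 dst[0x17+7] := {0x2a,0x21,0x77,0x3b,0xce,0x5d,0xf8}
#3 dst[0x0b+5] := {0x10,0x2a,0x21,0x77,0x3b}
#4 dst[0x08+6] := {0x38,0x17,0x2a,0x21,0x77,0x3b}
query mem[0x0d]=0x3b, mem[0x15]=0x38, mem[0x06]=0x21

MEM[0x0d,0x15,0x06] = 3b 38 21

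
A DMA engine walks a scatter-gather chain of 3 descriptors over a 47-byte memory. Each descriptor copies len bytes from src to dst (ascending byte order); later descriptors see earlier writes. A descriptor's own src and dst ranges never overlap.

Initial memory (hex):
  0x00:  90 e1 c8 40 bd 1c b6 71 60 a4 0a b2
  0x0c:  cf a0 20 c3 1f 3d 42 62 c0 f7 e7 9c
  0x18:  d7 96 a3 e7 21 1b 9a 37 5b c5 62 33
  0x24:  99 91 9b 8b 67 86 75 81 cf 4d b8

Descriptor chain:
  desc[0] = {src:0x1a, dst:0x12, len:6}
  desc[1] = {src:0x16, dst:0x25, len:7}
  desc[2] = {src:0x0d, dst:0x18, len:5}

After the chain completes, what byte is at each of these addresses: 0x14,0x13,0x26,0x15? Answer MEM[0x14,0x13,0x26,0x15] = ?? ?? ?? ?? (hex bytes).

  after D0: wrote 6B at 0x12 = a3e7211b9a37
  after D1: wrote 7B at 0x25 = 9a37d796a3e721
  after D2: wrote 5B at 0x18 = a020c31f3d
query mem[0x14]=0x21, mem[0x13]=0xe7, mem[0x26]=0x37, mem[0x15]=0x1b

MEM[0x14,0x13,0x26,0x15] = 21 e7 37 1b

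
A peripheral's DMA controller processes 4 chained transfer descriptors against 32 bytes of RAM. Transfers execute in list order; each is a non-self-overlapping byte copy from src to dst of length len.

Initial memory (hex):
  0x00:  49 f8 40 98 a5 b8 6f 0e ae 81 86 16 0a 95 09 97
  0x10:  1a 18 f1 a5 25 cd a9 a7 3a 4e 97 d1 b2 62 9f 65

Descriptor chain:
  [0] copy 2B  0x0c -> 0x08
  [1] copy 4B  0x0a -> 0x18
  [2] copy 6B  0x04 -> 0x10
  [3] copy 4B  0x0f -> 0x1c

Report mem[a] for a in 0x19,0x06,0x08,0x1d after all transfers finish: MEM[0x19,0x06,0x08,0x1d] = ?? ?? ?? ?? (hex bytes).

MEM[0x19,0x06,0x08,0x1d] = 16 6f 0a a5

D0: mem[0x08..0x09] <- [0a 95]
D1: mem[0x18..0x1b] <- [86 16 0a 95]
D2: mem[0x10..0x15] <- [a5 b8 6f 0e 0a 95]
D3: mem[0x1c..0x1f] <- [97 a5 b8 6f]
query mem[0x19]=0x16, mem[0x06]=0x6f, mem[0x08]=0x0a, mem[0x1d]=0xa5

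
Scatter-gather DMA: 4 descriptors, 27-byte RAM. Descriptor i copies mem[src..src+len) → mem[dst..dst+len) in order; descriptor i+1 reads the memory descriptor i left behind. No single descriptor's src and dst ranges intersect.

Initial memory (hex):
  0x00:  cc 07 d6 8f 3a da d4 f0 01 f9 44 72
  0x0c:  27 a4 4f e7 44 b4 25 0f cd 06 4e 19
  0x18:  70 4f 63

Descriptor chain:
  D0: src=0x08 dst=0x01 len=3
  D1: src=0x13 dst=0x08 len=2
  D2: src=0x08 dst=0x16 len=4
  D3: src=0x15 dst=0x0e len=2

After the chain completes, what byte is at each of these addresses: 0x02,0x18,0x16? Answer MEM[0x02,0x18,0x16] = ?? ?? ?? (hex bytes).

MEM[0x02,0x18,0x16] = f9 44 0f

D0: mem[0x01..0x03] <- [01 f9 44]
D1: mem[0x08..0x09] <- [0f cd]
D2: mem[0x16..0x19] <- [0f cd 44 72]
D3: mem[0x0e..0x0f] <- [06 0f]
query mem[0x02]=0xf9, mem[0x18]=0x44, mem[0x16]=0x0f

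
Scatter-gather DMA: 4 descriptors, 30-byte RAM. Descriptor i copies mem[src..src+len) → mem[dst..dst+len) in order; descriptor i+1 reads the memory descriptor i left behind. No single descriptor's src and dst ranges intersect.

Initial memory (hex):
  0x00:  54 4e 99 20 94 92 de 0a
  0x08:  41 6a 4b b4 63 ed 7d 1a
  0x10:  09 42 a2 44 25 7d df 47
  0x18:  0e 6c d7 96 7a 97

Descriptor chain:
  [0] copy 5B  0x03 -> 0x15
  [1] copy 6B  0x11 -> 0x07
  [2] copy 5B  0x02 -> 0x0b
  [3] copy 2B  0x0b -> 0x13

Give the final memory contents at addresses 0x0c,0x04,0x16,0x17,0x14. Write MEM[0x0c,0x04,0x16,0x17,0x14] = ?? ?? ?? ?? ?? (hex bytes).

MEM[0x0c,0x04,0x16,0x17,0x14] = 20 94 94 92 20

D0: mem[0x15..0x19] <- [20 94 92 de 0a]
D1: mem[0x07..0x0c] <- [42 a2 44 25 20 94]
D2: mem[0x0b..0x0f] <- [99 20 94 92 de]
D3: mem[0x13..0x14] <- [99 20]
query mem[0x0c]=0x20, mem[0x04]=0x94, mem[0x16]=0x94, mem[0x17]=0x92, mem[0x14]=0x20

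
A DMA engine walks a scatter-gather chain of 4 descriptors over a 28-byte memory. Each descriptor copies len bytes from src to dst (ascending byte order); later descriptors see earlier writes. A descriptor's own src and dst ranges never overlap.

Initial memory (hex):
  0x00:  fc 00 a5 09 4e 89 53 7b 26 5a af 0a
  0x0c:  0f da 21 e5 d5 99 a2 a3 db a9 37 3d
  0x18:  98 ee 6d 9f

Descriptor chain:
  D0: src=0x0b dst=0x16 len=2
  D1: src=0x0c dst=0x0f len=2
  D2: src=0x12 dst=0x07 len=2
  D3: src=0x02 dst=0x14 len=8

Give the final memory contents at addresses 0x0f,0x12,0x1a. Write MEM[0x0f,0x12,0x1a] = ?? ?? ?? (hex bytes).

MEM[0x0f,0x12,0x1a] = 0f a2 a3

[0] 0x0b->0x16 len=2 : 0a 0f
[1] 0x0c->0x0f len=2 : 0f da
[2] 0x12->0x07 len=2 : a2 a3
[3] 0x02->0x14 len=8 : a5 09 4e 89 53 a2 a3 5a
query mem[0x0f]=0x0f, mem[0x12]=0xa2, mem[0x1a]=0xa3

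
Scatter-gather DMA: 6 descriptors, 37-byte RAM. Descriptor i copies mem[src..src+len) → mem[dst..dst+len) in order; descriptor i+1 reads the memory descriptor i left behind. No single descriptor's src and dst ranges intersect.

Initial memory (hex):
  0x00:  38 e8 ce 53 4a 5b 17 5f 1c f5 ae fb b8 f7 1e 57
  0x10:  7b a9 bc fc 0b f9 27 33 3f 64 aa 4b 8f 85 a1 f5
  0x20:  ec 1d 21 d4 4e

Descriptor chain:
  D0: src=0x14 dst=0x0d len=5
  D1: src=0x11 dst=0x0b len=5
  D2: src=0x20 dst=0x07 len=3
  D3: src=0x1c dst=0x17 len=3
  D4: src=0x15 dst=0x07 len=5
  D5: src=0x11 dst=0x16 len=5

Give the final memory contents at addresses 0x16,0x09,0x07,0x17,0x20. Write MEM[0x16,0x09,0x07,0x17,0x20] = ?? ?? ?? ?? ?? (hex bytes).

D0: mem[0x0d..0x11] <- [0b f9 27 33 3f]
D1: mem[0x0b..0x0f] <- [3f bc fc 0b f9]
D2: mem[0x07..0x09] <- [ec 1d 21]
D3: mem[0x17..0x19] <- [8f 85 a1]
D4: mem[0x07..0x0b] <- [f9 27 8f 85 a1]
D5: mem[0x16..0x1a] <- [3f bc fc 0b f9]
query mem[0x16]=0x3f, mem[0x09]=0x8f, mem[0x07]=0xf9, mem[0x17]=0xbc, mem[0x20]=0xec

MEM[0x16,0x09,0x07,0x17,0x20] = 3f 8f f9 bc ec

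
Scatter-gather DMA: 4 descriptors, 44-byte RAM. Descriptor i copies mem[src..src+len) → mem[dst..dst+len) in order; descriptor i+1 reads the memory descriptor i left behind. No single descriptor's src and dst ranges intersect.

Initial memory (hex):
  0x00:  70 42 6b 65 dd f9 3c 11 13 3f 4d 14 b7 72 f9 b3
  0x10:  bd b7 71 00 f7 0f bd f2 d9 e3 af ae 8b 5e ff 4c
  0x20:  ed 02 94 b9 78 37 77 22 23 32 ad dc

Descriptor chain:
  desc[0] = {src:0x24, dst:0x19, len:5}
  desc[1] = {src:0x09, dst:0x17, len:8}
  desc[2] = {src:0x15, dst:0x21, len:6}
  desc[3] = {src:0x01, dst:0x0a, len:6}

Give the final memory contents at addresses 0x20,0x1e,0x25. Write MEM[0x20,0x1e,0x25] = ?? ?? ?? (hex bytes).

D0: mem[0x19..0x1d] <- [78 37 77 22 23]
D1: mem[0x17..0x1e] <- [3f 4d 14 b7 72 f9 b3 bd]
D2: mem[0x21..0x26] <- [0f bd 3f 4d 14 b7]
D3: mem[0x0a..0x0f] <- [42 6b 65 dd f9 3c]
query mem[0x20]=0xed, mem[0x1e]=0xbd, mem[0x25]=0x14

MEM[0x20,0x1e,0x25] = ed bd 14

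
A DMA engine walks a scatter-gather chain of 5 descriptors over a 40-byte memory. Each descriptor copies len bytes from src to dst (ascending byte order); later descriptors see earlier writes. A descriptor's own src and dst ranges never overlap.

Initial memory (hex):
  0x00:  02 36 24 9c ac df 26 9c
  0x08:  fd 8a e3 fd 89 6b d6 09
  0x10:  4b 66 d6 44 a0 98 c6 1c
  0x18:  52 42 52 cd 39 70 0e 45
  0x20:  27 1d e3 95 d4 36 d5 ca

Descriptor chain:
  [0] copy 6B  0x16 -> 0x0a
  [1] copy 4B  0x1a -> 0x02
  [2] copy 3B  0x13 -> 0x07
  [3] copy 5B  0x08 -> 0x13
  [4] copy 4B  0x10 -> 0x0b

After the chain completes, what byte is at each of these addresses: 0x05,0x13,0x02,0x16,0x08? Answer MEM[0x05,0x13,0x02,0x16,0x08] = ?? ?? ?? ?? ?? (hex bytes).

MEM[0x05,0x13,0x02,0x16,0x08] = 70 a0 52 1c a0

D0: mem[0x0a..0x0f] <- [c6 1c 52 42 52 cd]
D1: mem[0x02..0x05] <- [52 cd 39 70]
D2: mem[0x07..0x09] <- [44 a0 98]
D3: mem[0x13..0x17] <- [a0 98 c6 1c 52]
D4: mem[0x0b..0x0e] <- [4b 66 d6 a0]
query mem[0x05]=0x70, mem[0x13]=0xa0, mem[0x02]=0x52, mem[0x16]=0x1c, mem[0x08]=0xa0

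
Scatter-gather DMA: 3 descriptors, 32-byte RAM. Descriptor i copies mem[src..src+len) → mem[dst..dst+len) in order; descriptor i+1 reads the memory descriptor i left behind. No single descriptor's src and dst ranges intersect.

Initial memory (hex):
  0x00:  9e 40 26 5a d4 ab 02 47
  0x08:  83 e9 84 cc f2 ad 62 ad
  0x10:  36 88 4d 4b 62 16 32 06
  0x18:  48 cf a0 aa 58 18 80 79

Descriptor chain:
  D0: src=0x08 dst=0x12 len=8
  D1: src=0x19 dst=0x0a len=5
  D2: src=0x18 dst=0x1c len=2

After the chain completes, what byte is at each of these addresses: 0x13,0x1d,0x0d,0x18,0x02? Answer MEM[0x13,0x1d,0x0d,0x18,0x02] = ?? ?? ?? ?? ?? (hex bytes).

  after D0: wrote 8B at 0x12 = 83e984ccf2ad62ad
  after D1: wrote 5B at 0x0a = ada0aa5818
  after D2: wrote 2B at 0x1c = 62ad
query mem[0x13]=0xe9, mem[0x1d]=0xad, mem[0x0d]=0x58, mem[0x18]=0x62, mem[0x02]=0x26

MEM[0x13,0x1d,0x0d,0x18,0x02] = e9 ad 58 62 26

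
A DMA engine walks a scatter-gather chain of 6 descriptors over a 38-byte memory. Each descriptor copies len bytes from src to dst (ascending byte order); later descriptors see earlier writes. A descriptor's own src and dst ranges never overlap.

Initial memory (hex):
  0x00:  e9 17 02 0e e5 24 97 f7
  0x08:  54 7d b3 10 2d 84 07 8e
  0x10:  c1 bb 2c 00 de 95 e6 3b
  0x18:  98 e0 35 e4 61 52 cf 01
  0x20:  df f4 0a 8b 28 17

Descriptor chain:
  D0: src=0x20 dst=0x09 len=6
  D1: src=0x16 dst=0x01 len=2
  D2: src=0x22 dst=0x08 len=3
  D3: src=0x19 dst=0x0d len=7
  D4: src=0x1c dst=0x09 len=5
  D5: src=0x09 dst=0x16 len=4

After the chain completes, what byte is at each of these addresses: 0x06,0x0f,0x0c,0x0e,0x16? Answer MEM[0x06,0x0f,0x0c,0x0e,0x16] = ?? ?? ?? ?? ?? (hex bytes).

MEM[0x06,0x0f,0x0c,0x0e,0x16] = 97 e4 01 35 61

D0: mem[0x09..0x0e] <- [df f4 0a 8b 28 17]
D1: mem[0x01..0x02] <- [e6 3b]
D2: mem[0x08..0x0a] <- [0a 8b 28]
D3: mem[0x0d..0x13] <- [e0 35 e4 61 52 cf 01]
D4: mem[0x09..0x0d] <- [61 52 cf 01 df]
D5: mem[0x16..0x19] <- [61 52 cf 01]
query mem[0x06]=0x97, mem[0x0f]=0xe4, mem[0x0c]=0x01, mem[0x0e]=0x35, mem[0x16]=0x61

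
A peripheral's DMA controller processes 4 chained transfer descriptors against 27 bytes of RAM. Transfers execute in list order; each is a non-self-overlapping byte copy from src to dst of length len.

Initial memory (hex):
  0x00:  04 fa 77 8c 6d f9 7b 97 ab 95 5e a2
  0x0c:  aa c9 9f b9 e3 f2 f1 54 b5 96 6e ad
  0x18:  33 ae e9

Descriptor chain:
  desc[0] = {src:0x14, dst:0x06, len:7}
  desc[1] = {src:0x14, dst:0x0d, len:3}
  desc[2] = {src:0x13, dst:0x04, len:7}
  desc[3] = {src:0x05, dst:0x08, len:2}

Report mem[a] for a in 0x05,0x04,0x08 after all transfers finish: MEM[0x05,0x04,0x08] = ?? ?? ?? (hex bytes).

MEM[0x05,0x04,0x08] = b5 54 b5

D0: mem[0x06..0x0c] <- [b5 96 6e ad 33 ae e9]
D1: mem[0x0d..0x0f] <- [b5 96 6e]
D2: mem[0x04..0x0a] <- [54 b5 96 6e ad 33 ae]
D3: mem[0x08..0x09] <- [b5 96]
query mem[0x05]=0xb5, mem[0x04]=0x54, mem[0x08]=0xb5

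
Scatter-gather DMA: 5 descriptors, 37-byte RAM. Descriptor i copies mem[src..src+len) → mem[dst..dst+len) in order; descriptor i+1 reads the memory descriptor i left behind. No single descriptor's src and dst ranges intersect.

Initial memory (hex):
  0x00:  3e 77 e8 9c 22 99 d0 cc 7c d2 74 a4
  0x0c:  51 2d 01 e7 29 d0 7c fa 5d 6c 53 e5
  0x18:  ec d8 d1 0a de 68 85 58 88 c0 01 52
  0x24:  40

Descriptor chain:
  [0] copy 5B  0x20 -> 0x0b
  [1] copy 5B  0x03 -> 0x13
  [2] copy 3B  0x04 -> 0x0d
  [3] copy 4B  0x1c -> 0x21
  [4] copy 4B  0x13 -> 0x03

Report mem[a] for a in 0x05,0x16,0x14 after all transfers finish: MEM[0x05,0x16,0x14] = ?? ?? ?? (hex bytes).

D0: mem[0x0b..0x0f] <- [88 c0 01 52 40]
D1: mem[0x13..0x17] <- [9c 22 99 d0 cc]
D2: mem[0x0d..0x0f] <- [22 99 d0]
D3: mem[0x21..0x24] <- [de 68 85 58]
D4: mem[0x03..0x06] <- [9c 22 99 d0]
query mem[0x05]=0x99, mem[0x16]=0xd0, mem[0x14]=0x22

MEM[0x05,0x16,0x14] = 99 d0 22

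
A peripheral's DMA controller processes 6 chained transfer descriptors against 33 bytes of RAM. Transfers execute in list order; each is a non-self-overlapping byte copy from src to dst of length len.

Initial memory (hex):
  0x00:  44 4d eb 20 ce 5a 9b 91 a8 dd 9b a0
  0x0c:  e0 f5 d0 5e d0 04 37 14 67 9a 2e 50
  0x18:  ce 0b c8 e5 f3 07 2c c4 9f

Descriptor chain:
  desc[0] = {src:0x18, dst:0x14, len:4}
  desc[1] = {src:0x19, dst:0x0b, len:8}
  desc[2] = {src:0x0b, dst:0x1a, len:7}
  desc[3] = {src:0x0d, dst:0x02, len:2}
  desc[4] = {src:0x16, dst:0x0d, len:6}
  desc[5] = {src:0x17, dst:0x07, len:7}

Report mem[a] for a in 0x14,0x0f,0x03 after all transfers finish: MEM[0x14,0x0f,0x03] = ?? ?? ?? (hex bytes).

[0] 0x18->0x14 len=4 : ce 0b c8 e5
[1] 0x19->0x0b len=8 : 0b c8 e5 f3 07 2c c4 9f
[2] 0x0b->0x1a len=7 : 0b c8 e5 f3 07 2c c4
[3] 0x0d->0x02 len=2 : e5 f3
[4] 0x16->0x0d len=6 : c8 e5 ce 0b 0b c8
[5] 0x17->0x07 len=7 : e5 ce 0b 0b c8 e5 f3
query mem[0x14]=0xce, mem[0x0f]=0xce, mem[0x03]=0xf3

MEM[0x14,0x0f,0x03] = ce ce f3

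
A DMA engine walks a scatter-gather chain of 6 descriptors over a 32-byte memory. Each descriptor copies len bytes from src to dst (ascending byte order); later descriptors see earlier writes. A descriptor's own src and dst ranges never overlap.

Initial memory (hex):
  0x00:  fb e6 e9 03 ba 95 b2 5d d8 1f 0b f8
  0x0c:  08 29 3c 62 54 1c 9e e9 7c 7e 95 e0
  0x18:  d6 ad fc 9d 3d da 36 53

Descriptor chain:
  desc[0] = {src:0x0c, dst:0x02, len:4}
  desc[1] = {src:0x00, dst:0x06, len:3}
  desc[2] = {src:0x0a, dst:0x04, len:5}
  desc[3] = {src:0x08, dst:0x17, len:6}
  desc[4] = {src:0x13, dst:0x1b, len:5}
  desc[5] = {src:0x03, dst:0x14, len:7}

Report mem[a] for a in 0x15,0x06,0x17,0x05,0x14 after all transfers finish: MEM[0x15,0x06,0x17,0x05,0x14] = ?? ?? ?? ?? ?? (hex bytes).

MEM[0x15,0x06,0x17,0x05,0x14] = 0b 08 08 f8 29

D0: mem[0x02..0x05] <- [08 29 3c 62]
D1: mem[0x06..0x08] <- [fb e6 08]
D2: mem[0x04..0x08] <- [0b f8 08 29 3c]
D3: mem[0x17..0x1c] <- [3c 1f 0b f8 08 29]
D4: mem[0x1b..0x1f] <- [e9 7c 7e 95 3c]
D5: mem[0x14..0x1a] <- [29 0b f8 08 29 3c 1f]
query mem[0x15]=0x0b, mem[0x06]=0x08, mem[0x17]=0x08, mem[0x05]=0xf8, mem[0x14]=0x29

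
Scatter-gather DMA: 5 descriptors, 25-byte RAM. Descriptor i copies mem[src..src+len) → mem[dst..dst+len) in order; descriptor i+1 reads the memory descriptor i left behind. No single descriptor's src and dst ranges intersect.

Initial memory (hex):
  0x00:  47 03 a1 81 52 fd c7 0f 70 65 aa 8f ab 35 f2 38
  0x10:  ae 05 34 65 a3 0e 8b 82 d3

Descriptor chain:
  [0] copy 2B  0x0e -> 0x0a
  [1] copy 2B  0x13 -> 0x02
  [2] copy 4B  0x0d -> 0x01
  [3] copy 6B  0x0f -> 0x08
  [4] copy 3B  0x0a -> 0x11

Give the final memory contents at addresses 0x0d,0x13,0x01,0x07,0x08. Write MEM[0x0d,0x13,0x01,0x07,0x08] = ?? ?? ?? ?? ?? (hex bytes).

MEM[0x0d,0x13,0x01,0x07,0x08] = a3 65 35 0f 38

[0] 0x0e->0x0a len=2 : f2 38
[1] 0x13->0x02 len=2 : 65 a3
[2] 0x0d->0x01 len=4 : 35 f2 38 ae
[3] 0x0f->0x08 len=6 : 38 ae 05 34 65 a3
[4] 0x0a->0x11 len=3 : 05 34 65
query mem[0x0d]=0xa3, mem[0x13]=0x65, mem[0x01]=0x35, mem[0x07]=0x0f, mem[0x08]=0x38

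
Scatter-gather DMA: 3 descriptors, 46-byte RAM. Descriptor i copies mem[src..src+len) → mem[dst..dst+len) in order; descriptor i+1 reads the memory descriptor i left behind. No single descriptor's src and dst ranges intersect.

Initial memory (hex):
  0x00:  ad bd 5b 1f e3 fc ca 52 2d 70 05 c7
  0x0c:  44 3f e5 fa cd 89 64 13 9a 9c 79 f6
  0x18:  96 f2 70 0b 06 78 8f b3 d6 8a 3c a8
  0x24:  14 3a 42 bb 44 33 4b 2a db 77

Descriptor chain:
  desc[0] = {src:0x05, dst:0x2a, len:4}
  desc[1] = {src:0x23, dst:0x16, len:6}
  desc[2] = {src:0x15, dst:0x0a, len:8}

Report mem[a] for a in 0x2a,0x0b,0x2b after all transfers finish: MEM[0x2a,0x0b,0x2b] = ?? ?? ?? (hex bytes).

#0 dst[0x2a+4] := {0xfc,0xca,0x52,0x2d}
#1 dst[0x16+6] := {0xa8,0x14,0x3a,0x42,0xbb,0x44}
#2 dst[0x0a+8] := {0x9c,0xa8,0x14,0x3a,0x42,0xbb,0x44,0x06}
query mem[0x2a]=0xfc, mem[0x0b]=0xa8, mem[0x2b]=0xca

MEM[0x2a,0x0b,0x2b] = fc a8 ca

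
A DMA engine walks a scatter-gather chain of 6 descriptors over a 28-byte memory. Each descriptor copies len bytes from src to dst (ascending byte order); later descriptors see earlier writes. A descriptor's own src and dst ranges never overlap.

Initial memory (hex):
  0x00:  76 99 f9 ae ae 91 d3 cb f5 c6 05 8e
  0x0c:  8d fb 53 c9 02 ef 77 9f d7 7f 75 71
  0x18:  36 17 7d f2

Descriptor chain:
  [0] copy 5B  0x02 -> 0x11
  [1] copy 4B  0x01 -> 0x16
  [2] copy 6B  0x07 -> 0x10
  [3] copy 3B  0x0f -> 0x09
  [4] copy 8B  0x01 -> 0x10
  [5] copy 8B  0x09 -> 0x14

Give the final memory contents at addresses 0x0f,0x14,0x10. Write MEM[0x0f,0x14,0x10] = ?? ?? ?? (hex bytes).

MEM[0x0f,0x14,0x10] = c9 c9 99

#0 dst[0x11+5] := {0xf9,0xae,0xae,0x91,0xd3}
#1 dst[0x16+4] := {0x99,0xf9,0xae,0xae}
#2 dst[0x10+6] := {0xcb,0xf5,0xc6,0x05,0x8e,0x8d}
#3 dst[0x09+3] := {0xc9,0xcb,0xf5}
#4 dst[0x10+8] := {0x99,0xf9,0xae,0xae,0x91,0xd3,0xcb,0xf5}
#5 dst[0x14+8] := {0xc9,0xcb,0xf5,0x8d,0xfb,0x53,0xc9,0x99}
query mem[0x0f]=0xc9, mem[0x14]=0xc9, mem[0x10]=0x99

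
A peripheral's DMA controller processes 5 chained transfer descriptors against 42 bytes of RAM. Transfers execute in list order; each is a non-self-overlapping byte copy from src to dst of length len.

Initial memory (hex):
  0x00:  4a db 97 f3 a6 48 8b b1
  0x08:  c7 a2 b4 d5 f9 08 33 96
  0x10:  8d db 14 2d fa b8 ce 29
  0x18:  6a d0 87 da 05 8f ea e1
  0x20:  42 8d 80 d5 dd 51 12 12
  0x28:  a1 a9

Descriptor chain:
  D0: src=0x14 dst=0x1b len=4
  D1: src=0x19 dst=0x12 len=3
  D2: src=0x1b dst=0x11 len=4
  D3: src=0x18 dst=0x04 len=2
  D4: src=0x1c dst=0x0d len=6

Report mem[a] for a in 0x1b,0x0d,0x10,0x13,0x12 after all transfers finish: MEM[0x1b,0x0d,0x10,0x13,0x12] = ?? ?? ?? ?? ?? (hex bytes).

[0] 0x14->0x1b len=4 : fa b8 ce 29
[1] 0x19->0x12 len=3 : d0 87 fa
[2] 0x1b->0x11 len=4 : fa b8 ce 29
[3] 0x18->0x04 len=2 : 6a d0
[4] 0x1c->0x0d len=6 : b8 ce 29 e1 42 8d
query mem[0x1b]=0xfa, mem[0x0d]=0xb8, mem[0x10]=0xe1, mem[0x13]=0xce, mem[0x12]=0x8d

MEM[0x1b,0x0d,0x10,0x13,0x12] = fa b8 e1 ce 8d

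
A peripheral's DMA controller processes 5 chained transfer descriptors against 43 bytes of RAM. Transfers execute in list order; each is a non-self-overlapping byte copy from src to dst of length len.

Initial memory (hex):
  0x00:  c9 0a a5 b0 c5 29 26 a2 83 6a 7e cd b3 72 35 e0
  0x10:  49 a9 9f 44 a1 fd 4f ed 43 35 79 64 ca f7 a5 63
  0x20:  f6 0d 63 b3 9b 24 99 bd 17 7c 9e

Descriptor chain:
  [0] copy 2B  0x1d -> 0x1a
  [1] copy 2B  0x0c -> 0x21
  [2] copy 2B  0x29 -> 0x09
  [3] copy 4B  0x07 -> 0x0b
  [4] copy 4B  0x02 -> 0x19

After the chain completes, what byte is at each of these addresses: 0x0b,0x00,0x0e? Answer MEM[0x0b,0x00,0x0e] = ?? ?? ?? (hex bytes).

MEM[0x0b,0x00,0x0e] = a2 c9 9e

  after D0: wrote 2B at 0x1a = f7a5
  after D1: wrote 2B at 0x21 = b372
  after D2: wrote 2B at 0x09 = 7c9e
  after D3: wrote 4B at 0x0b = a2837c9e
  after D4: wrote 4B at 0x19 = a5b0c529
query mem[0x0b]=0xa2, mem[0x00]=0xc9, mem[0x0e]=0x9e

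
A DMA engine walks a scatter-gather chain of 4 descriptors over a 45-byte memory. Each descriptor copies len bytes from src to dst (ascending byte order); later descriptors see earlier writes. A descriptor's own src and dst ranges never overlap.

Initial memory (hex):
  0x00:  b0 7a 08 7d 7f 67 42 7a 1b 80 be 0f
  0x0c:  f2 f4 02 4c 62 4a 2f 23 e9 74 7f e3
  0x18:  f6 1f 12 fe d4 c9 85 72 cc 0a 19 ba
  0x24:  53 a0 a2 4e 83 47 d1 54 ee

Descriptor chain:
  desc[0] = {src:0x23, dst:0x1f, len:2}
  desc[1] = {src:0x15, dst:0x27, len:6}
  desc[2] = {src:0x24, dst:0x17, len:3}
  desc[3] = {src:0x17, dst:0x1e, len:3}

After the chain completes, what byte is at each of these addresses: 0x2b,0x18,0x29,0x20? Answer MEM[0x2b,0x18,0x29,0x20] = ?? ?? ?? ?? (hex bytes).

MEM[0x2b,0x18,0x29,0x20] = 1f a0 e3 a2

  after D0: wrote 2B at 0x1f = ba53
  after D1: wrote 6B at 0x27 = 747fe3f61f12
  after D2: wrote 3B at 0x17 = 53a0a2
  after D3: wrote 3B at 0x1e = 53a0a2
query mem[0x2b]=0x1f, mem[0x18]=0xa0, mem[0x29]=0xe3, mem[0x20]=0xa2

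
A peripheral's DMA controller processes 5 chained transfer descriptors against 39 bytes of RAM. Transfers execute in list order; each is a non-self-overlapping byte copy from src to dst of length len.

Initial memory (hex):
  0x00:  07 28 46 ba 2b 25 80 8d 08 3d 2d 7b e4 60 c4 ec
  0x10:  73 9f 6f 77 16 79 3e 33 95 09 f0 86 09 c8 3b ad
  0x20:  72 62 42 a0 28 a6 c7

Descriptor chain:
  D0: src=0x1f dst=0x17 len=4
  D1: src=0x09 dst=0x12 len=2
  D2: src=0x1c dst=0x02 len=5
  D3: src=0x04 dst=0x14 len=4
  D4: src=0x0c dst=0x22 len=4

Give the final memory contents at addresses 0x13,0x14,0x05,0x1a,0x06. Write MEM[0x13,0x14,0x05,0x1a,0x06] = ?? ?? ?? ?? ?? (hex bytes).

MEM[0x13,0x14,0x05,0x1a,0x06] = 2d 3b ad 42 72

  after D0: wrote 4B at 0x17 = ad726242
  after D1: wrote 2B at 0x12 = 3d2d
  after D2: wrote 5B at 0x02 = 09c83bad72
  after D3: wrote 4B at 0x14 = 3bad728d
  after D4: wrote 4B at 0x22 = e460c4ec
query mem[0x13]=0x2d, mem[0x14]=0x3b, mem[0x05]=0xad, mem[0x1a]=0x42, mem[0x06]=0x72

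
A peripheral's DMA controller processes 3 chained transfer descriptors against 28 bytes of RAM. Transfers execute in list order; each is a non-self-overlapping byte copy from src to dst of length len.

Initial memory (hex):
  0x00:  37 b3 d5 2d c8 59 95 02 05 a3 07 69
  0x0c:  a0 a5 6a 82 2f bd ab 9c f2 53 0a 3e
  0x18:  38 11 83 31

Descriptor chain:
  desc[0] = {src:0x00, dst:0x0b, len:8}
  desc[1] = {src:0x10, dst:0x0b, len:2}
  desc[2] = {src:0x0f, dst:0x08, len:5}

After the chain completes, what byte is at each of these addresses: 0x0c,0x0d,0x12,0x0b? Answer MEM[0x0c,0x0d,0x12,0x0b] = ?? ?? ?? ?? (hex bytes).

[0] 0x00->0x0b len=8 : 37 b3 d5 2d c8 59 95 02
[1] 0x10->0x0b len=2 : 59 95
[2] 0x0f->0x08 len=5 : c8 59 95 02 9c
query mem[0x0c]=0x9c, mem[0x0d]=0xd5, mem[0x12]=0x02, mem[0x0b]=0x02

MEM[0x0c,0x0d,0x12,0x0b] = 9c d5 02 02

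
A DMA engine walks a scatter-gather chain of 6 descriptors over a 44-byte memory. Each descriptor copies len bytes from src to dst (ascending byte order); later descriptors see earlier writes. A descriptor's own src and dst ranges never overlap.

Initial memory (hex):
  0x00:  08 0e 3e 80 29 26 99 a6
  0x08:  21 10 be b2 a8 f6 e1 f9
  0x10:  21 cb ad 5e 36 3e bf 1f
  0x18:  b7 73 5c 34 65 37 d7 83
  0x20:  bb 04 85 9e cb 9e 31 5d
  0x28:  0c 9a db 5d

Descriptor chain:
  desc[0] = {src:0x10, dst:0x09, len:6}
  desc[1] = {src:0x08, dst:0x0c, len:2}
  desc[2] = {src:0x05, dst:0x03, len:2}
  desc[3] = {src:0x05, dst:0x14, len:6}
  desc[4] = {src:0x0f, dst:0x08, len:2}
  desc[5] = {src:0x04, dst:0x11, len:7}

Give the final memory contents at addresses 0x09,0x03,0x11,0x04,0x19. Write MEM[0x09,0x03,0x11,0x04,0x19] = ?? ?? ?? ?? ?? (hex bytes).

MEM[0x09,0x03,0x11,0x04,0x19] = 21 26 99 99 cb

[0] 0x10->0x09 len=6 : 21 cb ad 5e 36 3e
[1] 0x08->0x0c len=2 : 21 21
[2] 0x05->0x03 len=2 : 26 99
[3] 0x05->0x14 len=6 : 26 99 a6 21 21 cb
[4] 0x0f->0x08 len=2 : f9 21
[5] 0x04->0x11 len=7 : 99 26 99 a6 f9 21 cb
query mem[0x09]=0x21, mem[0x03]=0x26, mem[0x11]=0x99, mem[0x04]=0x99, mem[0x19]=0xcb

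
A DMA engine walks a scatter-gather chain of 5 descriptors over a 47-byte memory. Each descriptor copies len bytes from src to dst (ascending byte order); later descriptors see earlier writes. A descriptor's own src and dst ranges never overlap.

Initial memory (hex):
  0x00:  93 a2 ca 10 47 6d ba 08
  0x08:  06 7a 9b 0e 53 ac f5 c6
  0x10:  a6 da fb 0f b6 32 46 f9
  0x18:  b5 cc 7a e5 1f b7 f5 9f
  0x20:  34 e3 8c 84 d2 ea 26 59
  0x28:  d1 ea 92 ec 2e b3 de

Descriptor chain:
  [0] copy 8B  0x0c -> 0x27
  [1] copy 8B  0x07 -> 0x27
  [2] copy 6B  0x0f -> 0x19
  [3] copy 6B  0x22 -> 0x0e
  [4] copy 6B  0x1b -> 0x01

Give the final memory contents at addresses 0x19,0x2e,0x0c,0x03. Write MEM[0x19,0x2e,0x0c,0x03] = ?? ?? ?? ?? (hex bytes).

D0: mem[0x27..0x2e] <- [53 ac f5 c6 a6 da fb 0f]
D1: mem[0x27..0x2e] <- [08 06 7a 9b 0e 53 ac f5]
D2: mem[0x19..0x1e] <- [c6 a6 da fb 0f b6]
D3: mem[0x0e..0x13] <- [8c 84 d2 ea 26 08]
D4: mem[0x01..0x06] <- [da fb 0f b6 9f 34]
query mem[0x19]=0xc6, mem[0x2e]=0xf5, mem[0x0c]=0x53, mem[0x03]=0x0f

MEM[0x19,0x2e,0x0c,0x03] = c6 f5 53 0f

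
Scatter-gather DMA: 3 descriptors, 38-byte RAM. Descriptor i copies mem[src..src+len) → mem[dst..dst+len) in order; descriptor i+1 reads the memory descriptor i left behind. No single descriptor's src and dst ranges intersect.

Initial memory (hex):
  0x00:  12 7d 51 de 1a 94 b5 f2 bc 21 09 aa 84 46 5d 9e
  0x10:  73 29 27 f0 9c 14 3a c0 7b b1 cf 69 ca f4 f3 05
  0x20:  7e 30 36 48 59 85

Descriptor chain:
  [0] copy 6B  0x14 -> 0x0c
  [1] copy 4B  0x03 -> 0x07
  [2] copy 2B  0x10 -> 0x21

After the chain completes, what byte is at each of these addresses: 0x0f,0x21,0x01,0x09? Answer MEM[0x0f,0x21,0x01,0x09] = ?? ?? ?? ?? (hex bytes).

#0 dst[0x0c+6] := {0x9c,0x14,0x3a,0xc0,0x7b,0xb1}
#1 dst[0x07+4] := {0xde,0x1a,0x94,0xb5}
#2 dst[0x21+2] := {0x7b,0xb1}
query mem[0x0f]=0xc0, mem[0x21]=0x7b, mem[0x01]=0x7d, mem[0x09]=0x94

MEM[0x0f,0x21,0x01,0x09] = c0 7b 7d 94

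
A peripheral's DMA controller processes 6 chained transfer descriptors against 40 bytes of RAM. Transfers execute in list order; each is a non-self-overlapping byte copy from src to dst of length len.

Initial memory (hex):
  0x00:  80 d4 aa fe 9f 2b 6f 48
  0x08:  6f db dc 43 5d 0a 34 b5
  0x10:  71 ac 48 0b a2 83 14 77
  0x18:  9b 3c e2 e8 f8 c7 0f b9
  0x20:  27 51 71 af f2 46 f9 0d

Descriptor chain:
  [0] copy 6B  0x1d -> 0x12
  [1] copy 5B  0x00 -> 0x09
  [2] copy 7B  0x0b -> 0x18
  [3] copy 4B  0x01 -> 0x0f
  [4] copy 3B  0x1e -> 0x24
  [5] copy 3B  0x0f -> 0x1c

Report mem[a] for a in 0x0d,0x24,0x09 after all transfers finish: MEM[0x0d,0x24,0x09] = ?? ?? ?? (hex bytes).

[0] 0x1d->0x12 len=6 : c7 0f b9 27 51 71
[1] 0x00->0x09 len=5 : 80 d4 aa fe 9f
[2] 0x0b->0x18 len=7 : aa fe 9f 34 b5 71 ac
[3] 0x01->0x0f len=4 : d4 aa fe 9f
[4] 0x1e->0x24 len=3 : ac b9 27
[5] 0x0f->0x1c len=3 : d4 aa fe
query mem[0x0d]=0x9f, mem[0x24]=0xac, mem[0x09]=0x80

MEM[0x0d,0x24,0x09] = 9f ac 80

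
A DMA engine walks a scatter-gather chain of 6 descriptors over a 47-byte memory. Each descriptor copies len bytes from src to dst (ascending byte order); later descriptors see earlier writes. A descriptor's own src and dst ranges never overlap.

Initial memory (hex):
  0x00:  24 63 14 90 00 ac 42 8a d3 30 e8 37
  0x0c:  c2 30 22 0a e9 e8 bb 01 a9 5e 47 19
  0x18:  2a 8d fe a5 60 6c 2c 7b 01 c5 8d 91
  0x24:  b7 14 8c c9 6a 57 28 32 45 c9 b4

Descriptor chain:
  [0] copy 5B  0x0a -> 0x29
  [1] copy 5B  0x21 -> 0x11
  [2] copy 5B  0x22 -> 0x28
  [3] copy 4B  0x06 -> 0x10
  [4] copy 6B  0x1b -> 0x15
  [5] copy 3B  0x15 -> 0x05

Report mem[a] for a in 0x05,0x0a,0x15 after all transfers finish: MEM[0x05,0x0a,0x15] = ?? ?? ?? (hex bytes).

[0] 0x0a->0x29 len=5 : e8 37 c2 30 22
[1] 0x21->0x11 len=5 : c5 8d 91 b7 14
[2] 0x22->0x28 len=5 : 8d 91 b7 14 8c
[3] 0x06->0x10 len=4 : 42 8a d3 30
[4] 0x1b->0x15 len=6 : a5 60 6c 2c 7b 01
[5] 0x15->0x05 len=3 : a5 60 6c
query mem[0x05]=0xa5, mem[0x0a]=0xe8, mem[0x15]=0xa5

MEM[0x05,0x0a,0x15] = a5 e8 a5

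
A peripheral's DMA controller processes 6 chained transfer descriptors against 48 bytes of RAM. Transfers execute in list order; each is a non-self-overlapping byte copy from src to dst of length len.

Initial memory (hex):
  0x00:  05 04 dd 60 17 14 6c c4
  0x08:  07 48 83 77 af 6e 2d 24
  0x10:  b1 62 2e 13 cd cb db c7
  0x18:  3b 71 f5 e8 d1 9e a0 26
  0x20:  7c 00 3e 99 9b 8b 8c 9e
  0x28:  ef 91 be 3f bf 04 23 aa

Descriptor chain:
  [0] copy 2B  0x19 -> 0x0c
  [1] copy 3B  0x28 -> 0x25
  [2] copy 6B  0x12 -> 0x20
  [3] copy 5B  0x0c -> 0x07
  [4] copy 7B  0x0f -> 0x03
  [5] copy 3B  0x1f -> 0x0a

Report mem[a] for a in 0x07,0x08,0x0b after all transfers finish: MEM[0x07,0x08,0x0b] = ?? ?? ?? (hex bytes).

MEM[0x07,0x08,0x0b] = 13 cd 2e

[0] 0x19->0x0c len=2 : 71 f5
[1] 0x28->0x25 len=3 : ef 91 be
[2] 0x12->0x20 len=6 : 2e 13 cd cb db c7
[3] 0x0c->0x07 len=5 : 71 f5 2d 24 b1
[4] 0x0f->0x03 len=7 : 24 b1 62 2e 13 cd cb
[5] 0x1f->0x0a len=3 : 26 2e 13
query mem[0x07]=0x13, mem[0x08]=0xcd, mem[0x0b]=0x2e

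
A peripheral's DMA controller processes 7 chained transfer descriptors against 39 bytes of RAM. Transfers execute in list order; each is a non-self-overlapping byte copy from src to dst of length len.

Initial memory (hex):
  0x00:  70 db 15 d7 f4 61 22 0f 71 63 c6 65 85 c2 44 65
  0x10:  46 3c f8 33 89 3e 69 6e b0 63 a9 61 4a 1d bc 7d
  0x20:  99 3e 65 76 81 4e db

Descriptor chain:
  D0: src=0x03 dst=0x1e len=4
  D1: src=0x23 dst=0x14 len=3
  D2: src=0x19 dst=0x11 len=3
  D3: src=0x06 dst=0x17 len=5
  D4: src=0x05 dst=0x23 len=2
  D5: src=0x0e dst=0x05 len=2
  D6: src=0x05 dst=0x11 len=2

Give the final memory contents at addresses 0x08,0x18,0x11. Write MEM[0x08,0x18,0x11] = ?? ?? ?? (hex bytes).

[0] 0x03->0x1e len=4 : d7 f4 61 22
[1] 0x23->0x14 len=3 : 76 81 4e
[2] 0x19->0x11 len=3 : 63 a9 61
[3] 0x06->0x17 len=5 : 22 0f 71 63 c6
[4] 0x05->0x23 len=2 : 61 22
[5] 0x0e->0x05 len=2 : 44 65
[6] 0x05->0x11 len=2 : 44 65
query mem[0x08]=0x71, mem[0x18]=0x0f, mem[0x11]=0x44

MEM[0x08,0x18,0x11] = 71 0f 44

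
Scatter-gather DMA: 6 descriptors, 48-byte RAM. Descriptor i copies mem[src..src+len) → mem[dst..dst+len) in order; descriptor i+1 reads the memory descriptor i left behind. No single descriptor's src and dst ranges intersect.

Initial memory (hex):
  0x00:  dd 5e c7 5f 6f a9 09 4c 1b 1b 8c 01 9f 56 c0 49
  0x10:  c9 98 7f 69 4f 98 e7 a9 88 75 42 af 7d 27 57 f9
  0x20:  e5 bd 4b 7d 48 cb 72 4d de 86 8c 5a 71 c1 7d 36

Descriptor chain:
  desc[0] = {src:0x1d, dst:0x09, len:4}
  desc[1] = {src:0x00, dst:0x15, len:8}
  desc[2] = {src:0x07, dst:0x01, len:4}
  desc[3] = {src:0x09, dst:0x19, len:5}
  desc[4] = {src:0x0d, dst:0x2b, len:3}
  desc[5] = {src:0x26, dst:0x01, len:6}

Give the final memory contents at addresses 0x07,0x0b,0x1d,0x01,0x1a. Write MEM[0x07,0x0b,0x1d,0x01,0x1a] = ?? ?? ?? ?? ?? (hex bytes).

MEM[0x07,0x0b,0x1d,0x01,0x1a] = 4c f9 56 72 57

D0: mem[0x09..0x0c] <- [27 57 f9 e5]
D1: mem[0x15..0x1c] <- [dd 5e c7 5f 6f a9 09 4c]
D2: mem[0x01..0x04] <- [4c 1b 27 57]
D3: mem[0x19..0x1d] <- [27 57 f9 e5 56]
D4: mem[0x2b..0x2d] <- [56 c0 49]
D5: mem[0x01..0x06] <- [72 4d de 86 8c 56]
query mem[0x07]=0x4c, mem[0x0b]=0xf9, mem[0x1d]=0x56, mem[0x01]=0x72, mem[0x1a]=0x57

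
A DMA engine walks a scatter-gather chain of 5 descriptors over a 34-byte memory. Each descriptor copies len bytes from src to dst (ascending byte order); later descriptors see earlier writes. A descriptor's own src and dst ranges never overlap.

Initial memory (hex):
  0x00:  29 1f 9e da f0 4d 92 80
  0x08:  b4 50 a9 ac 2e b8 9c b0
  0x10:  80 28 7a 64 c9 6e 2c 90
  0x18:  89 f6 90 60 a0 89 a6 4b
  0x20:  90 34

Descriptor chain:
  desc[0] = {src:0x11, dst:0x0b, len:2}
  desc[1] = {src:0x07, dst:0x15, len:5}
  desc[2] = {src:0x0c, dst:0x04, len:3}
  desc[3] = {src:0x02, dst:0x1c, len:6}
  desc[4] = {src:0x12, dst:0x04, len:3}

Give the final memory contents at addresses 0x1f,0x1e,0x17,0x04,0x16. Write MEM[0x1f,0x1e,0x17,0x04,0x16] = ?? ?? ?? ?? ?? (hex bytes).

#0 dst[0x0b+2] := {0x28,0x7a}
#1 dst[0x15+5] := {0x80,0xb4,0x50,0xa9,0x28}
#2 dst[0x04+3] := {0x7a,0xb8,0x9c}
#3 dst[0x1c+6] := {0x9e,0xda,0x7a,0xb8,0x9c,0x80}
#4 dst[0x04+3] := {0x7a,0x64,0xc9}
query mem[0x1f]=0xb8, mem[0x1e]=0x7a, mem[0x17]=0x50, mem[0x04]=0x7a, mem[0x16]=0xb4

MEM[0x1f,0x1e,0x17,0x04,0x16] = b8 7a 50 7a b4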